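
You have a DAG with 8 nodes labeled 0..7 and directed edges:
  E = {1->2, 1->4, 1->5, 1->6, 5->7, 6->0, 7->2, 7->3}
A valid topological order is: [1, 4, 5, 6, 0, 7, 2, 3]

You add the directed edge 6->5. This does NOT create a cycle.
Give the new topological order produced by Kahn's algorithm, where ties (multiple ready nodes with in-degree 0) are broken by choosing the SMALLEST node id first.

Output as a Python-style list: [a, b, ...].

Old toposort: [1, 4, 5, 6, 0, 7, 2, 3]
Added edge: 6->5
Position of 6 (3) > position of 5 (2). Must reorder: 6 must now come before 5.
Run Kahn's algorithm (break ties by smallest node id):
  initial in-degrees: [1, 0, 2, 1, 1, 2, 1, 1]
  ready (indeg=0): [1]
  pop 1: indeg[2]->1; indeg[4]->0; indeg[5]->1; indeg[6]->0 | ready=[4, 6] | order so far=[1]
  pop 4: no out-edges | ready=[6] | order so far=[1, 4]
  pop 6: indeg[0]->0; indeg[5]->0 | ready=[0, 5] | order so far=[1, 4, 6]
  pop 0: no out-edges | ready=[5] | order so far=[1, 4, 6, 0]
  pop 5: indeg[7]->0 | ready=[7] | order so far=[1, 4, 6, 0, 5]
  pop 7: indeg[2]->0; indeg[3]->0 | ready=[2, 3] | order so far=[1, 4, 6, 0, 5, 7]
  pop 2: no out-edges | ready=[3] | order so far=[1, 4, 6, 0, 5, 7, 2]
  pop 3: no out-edges | ready=[] | order so far=[1, 4, 6, 0, 5, 7, 2, 3]
  Result: [1, 4, 6, 0, 5, 7, 2, 3]

Answer: [1, 4, 6, 0, 5, 7, 2, 3]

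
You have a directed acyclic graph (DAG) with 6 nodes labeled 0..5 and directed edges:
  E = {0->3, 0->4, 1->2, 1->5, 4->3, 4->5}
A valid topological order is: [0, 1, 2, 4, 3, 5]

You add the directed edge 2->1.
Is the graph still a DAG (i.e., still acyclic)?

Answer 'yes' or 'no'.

Given toposort: [0, 1, 2, 4, 3, 5]
Position of 2: index 2; position of 1: index 1
New edge 2->1: backward (u after v in old order)
Backward edge: old toposort is now invalid. Check if this creates a cycle.
Does 1 already reach 2? Reachable from 1: [1, 2, 5]. YES -> cycle!
Still a DAG? no

Answer: no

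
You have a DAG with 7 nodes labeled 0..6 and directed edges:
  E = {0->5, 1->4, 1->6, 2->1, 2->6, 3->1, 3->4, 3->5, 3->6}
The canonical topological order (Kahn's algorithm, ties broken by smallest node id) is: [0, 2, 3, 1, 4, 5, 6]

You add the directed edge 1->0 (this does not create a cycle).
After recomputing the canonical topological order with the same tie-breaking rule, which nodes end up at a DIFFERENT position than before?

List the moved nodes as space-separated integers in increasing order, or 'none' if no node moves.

Answer: 0 1 2 3

Derivation:
Old toposort: [0, 2, 3, 1, 4, 5, 6]
Added edge 1->0
Recompute Kahn (smallest-id tiebreak):
  initial in-degrees: [1, 2, 0, 0, 2, 2, 3]
  ready (indeg=0): [2, 3]
  pop 2: indeg[1]->1; indeg[6]->2 | ready=[3] | order so far=[2]
  pop 3: indeg[1]->0; indeg[4]->1; indeg[5]->1; indeg[6]->1 | ready=[1] | order so far=[2, 3]
  pop 1: indeg[0]->0; indeg[4]->0; indeg[6]->0 | ready=[0, 4, 6] | order so far=[2, 3, 1]
  pop 0: indeg[5]->0 | ready=[4, 5, 6] | order so far=[2, 3, 1, 0]
  pop 4: no out-edges | ready=[5, 6] | order so far=[2, 3, 1, 0, 4]
  pop 5: no out-edges | ready=[6] | order so far=[2, 3, 1, 0, 4, 5]
  pop 6: no out-edges | ready=[] | order so far=[2, 3, 1, 0, 4, 5, 6]
New canonical toposort: [2, 3, 1, 0, 4, 5, 6]
Compare positions:
  Node 0: index 0 -> 3 (moved)
  Node 1: index 3 -> 2 (moved)
  Node 2: index 1 -> 0 (moved)
  Node 3: index 2 -> 1 (moved)
  Node 4: index 4 -> 4 (same)
  Node 5: index 5 -> 5 (same)
  Node 6: index 6 -> 6 (same)
Nodes that changed position: 0 1 2 3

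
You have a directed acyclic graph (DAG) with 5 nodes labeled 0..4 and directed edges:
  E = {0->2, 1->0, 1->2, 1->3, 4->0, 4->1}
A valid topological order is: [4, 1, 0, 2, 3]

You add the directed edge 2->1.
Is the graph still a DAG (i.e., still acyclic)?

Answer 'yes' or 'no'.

Given toposort: [4, 1, 0, 2, 3]
Position of 2: index 3; position of 1: index 1
New edge 2->1: backward (u after v in old order)
Backward edge: old toposort is now invalid. Check if this creates a cycle.
Does 1 already reach 2? Reachable from 1: [0, 1, 2, 3]. YES -> cycle!
Still a DAG? no

Answer: no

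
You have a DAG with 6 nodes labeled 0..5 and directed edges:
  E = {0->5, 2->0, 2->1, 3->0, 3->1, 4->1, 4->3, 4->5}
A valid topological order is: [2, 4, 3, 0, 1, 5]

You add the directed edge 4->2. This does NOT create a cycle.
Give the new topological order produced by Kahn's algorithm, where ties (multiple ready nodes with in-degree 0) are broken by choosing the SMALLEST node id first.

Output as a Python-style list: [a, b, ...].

Answer: [4, 2, 3, 0, 1, 5]

Derivation:
Old toposort: [2, 4, 3, 0, 1, 5]
Added edge: 4->2
Position of 4 (1) > position of 2 (0). Must reorder: 4 must now come before 2.
Run Kahn's algorithm (break ties by smallest node id):
  initial in-degrees: [2, 3, 1, 1, 0, 2]
  ready (indeg=0): [4]
  pop 4: indeg[1]->2; indeg[2]->0; indeg[3]->0; indeg[5]->1 | ready=[2, 3] | order so far=[4]
  pop 2: indeg[0]->1; indeg[1]->1 | ready=[3] | order so far=[4, 2]
  pop 3: indeg[0]->0; indeg[1]->0 | ready=[0, 1] | order so far=[4, 2, 3]
  pop 0: indeg[5]->0 | ready=[1, 5] | order so far=[4, 2, 3, 0]
  pop 1: no out-edges | ready=[5] | order so far=[4, 2, 3, 0, 1]
  pop 5: no out-edges | ready=[] | order so far=[4, 2, 3, 0, 1, 5]
  Result: [4, 2, 3, 0, 1, 5]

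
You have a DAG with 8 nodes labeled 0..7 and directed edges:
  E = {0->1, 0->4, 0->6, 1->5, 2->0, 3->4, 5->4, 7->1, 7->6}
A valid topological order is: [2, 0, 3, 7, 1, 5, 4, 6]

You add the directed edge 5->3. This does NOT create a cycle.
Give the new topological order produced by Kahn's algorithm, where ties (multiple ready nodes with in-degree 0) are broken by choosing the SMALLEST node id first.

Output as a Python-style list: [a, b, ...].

Old toposort: [2, 0, 3, 7, 1, 5, 4, 6]
Added edge: 5->3
Position of 5 (5) > position of 3 (2). Must reorder: 5 must now come before 3.
Run Kahn's algorithm (break ties by smallest node id):
  initial in-degrees: [1, 2, 0, 1, 3, 1, 2, 0]
  ready (indeg=0): [2, 7]
  pop 2: indeg[0]->0 | ready=[0, 7] | order so far=[2]
  pop 0: indeg[1]->1; indeg[4]->2; indeg[6]->1 | ready=[7] | order so far=[2, 0]
  pop 7: indeg[1]->0; indeg[6]->0 | ready=[1, 6] | order so far=[2, 0, 7]
  pop 1: indeg[5]->0 | ready=[5, 6] | order so far=[2, 0, 7, 1]
  pop 5: indeg[3]->0; indeg[4]->1 | ready=[3, 6] | order so far=[2, 0, 7, 1, 5]
  pop 3: indeg[4]->0 | ready=[4, 6] | order so far=[2, 0, 7, 1, 5, 3]
  pop 4: no out-edges | ready=[6] | order so far=[2, 0, 7, 1, 5, 3, 4]
  pop 6: no out-edges | ready=[] | order so far=[2, 0, 7, 1, 5, 3, 4, 6]
  Result: [2, 0, 7, 1, 5, 3, 4, 6]

Answer: [2, 0, 7, 1, 5, 3, 4, 6]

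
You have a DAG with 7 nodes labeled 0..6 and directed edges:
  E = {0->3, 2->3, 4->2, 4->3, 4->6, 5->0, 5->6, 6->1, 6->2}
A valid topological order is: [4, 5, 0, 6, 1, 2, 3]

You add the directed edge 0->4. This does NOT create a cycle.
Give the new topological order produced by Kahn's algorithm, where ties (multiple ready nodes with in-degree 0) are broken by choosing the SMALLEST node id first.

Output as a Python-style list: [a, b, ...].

Old toposort: [4, 5, 0, 6, 1, 2, 3]
Added edge: 0->4
Position of 0 (2) > position of 4 (0). Must reorder: 0 must now come before 4.
Run Kahn's algorithm (break ties by smallest node id):
  initial in-degrees: [1, 1, 2, 3, 1, 0, 2]
  ready (indeg=0): [5]
  pop 5: indeg[0]->0; indeg[6]->1 | ready=[0] | order so far=[5]
  pop 0: indeg[3]->2; indeg[4]->0 | ready=[4] | order so far=[5, 0]
  pop 4: indeg[2]->1; indeg[3]->1; indeg[6]->0 | ready=[6] | order so far=[5, 0, 4]
  pop 6: indeg[1]->0; indeg[2]->0 | ready=[1, 2] | order so far=[5, 0, 4, 6]
  pop 1: no out-edges | ready=[2] | order so far=[5, 0, 4, 6, 1]
  pop 2: indeg[3]->0 | ready=[3] | order so far=[5, 0, 4, 6, 1, 2]
  pop 3: no out-edges | ready=[] | order so far=[5, 0, 4, 6, 1, 2, 3]
  Result: [5, 0, 4, 6, 1, 2, 3]

Answer: [5, 0, 4, 6, 1, 2, 3]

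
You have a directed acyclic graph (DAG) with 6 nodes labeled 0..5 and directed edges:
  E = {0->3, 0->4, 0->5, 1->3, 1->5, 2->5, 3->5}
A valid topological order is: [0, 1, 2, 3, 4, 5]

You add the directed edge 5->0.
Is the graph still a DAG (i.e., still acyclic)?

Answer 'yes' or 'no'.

Given toposort: [0, 1, 2, 3, 4, 5]
Position of 5: index 5; position of 0: index 0
New edge 5->0: backward (u after v in old order)
Backward edge: old toposort is now invalid. Check if this creates a cycle.
Does 0 already reach 5? Reachable from 0: [0, 3, 4, 5]. YES -> cycle!
Still a DAG? no

Answer: no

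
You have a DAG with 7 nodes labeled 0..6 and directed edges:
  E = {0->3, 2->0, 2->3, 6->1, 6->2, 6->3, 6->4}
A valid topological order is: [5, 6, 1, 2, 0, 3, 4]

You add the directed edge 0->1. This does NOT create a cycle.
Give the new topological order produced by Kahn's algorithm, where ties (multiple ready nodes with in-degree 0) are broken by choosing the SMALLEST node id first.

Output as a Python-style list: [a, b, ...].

Old toposort: [5, 6, 1, 2, 0, 3, 4]
Added edge: 0->1
Position of 0 (4) > position of 1 (2). Must reorder: 0 must now come before 1.
Run Kahn's algorithm (break ties by smallest node id):
  initial in-degrees: [1, 2, 1, 3, 1, 0, 0]
  ready (indeg=0): [5, 6]
  pop 5: no out-edges | ready=[6] | order so far=[5]
  pop 6: indeg[1]->1; indeg[2]->0; indeg[3]->2; indeg[4]->0 | ready=[2, 4] | order so far=[5, 6]
  pop 2: indeg[0]->0; indeg[3]->1 | ready=[0, 4] | order so far=[5, 6, 2]
  pop 0: indeg[1]->0; indeg[3]->0 | ready=[1, 3, 4] | order so far=[5, 6, 2, 0]
  pop 1: no out-edges | ready=[3, 4] | order so far=[5, 6, 2, 0, 1]
  pop 3: no out-edges | ready=[4] | order so far=[5, 6, 2, 0, 1, 3]
  pop 4: no out-edges | ready=[] | order so far=[5, 6, 2, 0, 1, 3, 4]
  Result: [5, 6, 2, 0, 1, 3, 4]

Answer: [5, 6, 2, 0, 1, 3, 4]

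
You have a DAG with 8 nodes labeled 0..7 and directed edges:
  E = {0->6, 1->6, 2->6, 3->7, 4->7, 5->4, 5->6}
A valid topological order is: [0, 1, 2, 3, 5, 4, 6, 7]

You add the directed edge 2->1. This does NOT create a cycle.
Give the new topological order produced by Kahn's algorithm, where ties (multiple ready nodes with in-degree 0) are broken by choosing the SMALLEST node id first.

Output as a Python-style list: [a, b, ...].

Old toposort: [0, 1, 2, 3, 5, 4, 6, 7]
Added edge: 2->1
Position of 2 (2) > position of 1 (1). Must reorder: 2 must now come before 1.
Run Kahn's algorithm (break ties by smallest node id):
  initial in-degrees: [0, 1, 0, 0, 1, 0, 4, 2]
  ready (indeg=0): [0, 2, 3, 5]
  pop 0: indeg[6]->3 | ready=[2, 3, 5] | order so far=[0]
  pop 2: indeg[1]->0; indeg[6]->2 | ready=[1, 3, 5] | order so far=[0, 2]
  pop 1: indeg[6]->1 | ready=[3, 5] | order so far=[0, 2, 1]
  pop 3: indeg[7]->1 | ready=[5] | order so far=[0, 2, 1, 3]
  pop 5: indeg[4]->0; indeg[6]->0 | ready=[4, 6] | order so far=[0, 2, 1, 3, 5]
  pop 4: indeg[7]->0 | ready=[6, 7] | order so far=[0, 2, 1, 3, 5, 4]
  pop 6: no out-edges | ready=[7] | order so far=[0, 2, 1, 3, 5, 4, 6]
  pop 7: no out-edges | ready=[] | order so far=[0, 2, 1, 3, 5, 4, 6, 7]
  Result: [0, 2, 1, 3, 5, 4, 6, 7]

Answer: [0, 2, 1, 3, 5, 4, 6, 7]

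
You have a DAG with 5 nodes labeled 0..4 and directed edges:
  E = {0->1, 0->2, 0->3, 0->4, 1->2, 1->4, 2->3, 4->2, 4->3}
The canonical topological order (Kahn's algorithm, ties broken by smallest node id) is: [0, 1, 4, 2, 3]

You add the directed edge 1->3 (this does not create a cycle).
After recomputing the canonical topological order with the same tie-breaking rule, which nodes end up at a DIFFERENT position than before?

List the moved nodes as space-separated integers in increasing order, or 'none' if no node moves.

Answer: none

Derivation:
Old toposort: [0, 1, 4, 2, 3]
Added edge 1->3
Recompute Kahn (smallest-id tiebreak):
  initial in-degrees: [0, 1, 3, 4, 2]
  ready (indeg=0): [0]
  pop 0: indeg[1]->0; indeg[2]->2; indeg[3]->3; indeg[4]->1 | ready=[1] | order so far=[0]
  pop 1: indeg[2]->1; indeg[3]->2; indeg[4]->0 | ready=[4] | order so far=[0, 1]
  pop 4: indeg[2]->0; indeg[3]->1 | ready=[2] | order so far=[0, 1, 4]
  pop 2: indeg[3]->0 | ready=[3] | order so far=[0, 1, 4, 2]
  pop 3: no out-edges | ready=[] | order so far=[0, 1, 4, 2, 3]
New canonical toposort: [0, 1, 4, 2, 3]
Compare positions:
  Node 0: index 0 -> 0 (same)
  Node 1: index 1 -> 1 (same)
  Node 2: index 3 -> 3 (same)
  Node 3: index 4 -> 4 (same)
  Node 4: index 2 -> 2 (same)
Nodes that changed position: none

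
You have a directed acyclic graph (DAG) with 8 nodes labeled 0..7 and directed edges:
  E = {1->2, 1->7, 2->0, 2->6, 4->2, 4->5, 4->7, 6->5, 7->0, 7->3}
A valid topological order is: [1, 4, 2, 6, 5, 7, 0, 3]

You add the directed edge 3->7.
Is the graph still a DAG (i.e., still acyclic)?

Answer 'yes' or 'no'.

Given toposort: [1, 4, 2, 6, 5, 7, 0, 3]
Position of 3: index 7; position of 7: index 5
New edge 3->7: backward (u after v in old order)
Backward edge: old toposort is now invalid. Check if this creates a cycle.
Does 7 already reach 3? Reachable from 7: [0, 3, 7]. YES -> cycle!
Still a DAG? no

Answer: no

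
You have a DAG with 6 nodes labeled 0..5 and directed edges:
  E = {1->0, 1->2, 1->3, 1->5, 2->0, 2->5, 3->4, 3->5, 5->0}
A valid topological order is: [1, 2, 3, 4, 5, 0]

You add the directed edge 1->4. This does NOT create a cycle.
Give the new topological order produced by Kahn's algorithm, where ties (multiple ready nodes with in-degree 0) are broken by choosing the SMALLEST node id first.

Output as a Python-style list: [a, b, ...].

Old toposort: [1, 2, 3, 4, 5, 0]
Added edge: 1->4
Position of 1 (0) < position of 4 (3). Old order still valid.
Run Kahn's algorithm (break ties by smallest node id):
  initial in-degrees: [3, 0, 1, 1, 2, 3]
  ready (indeg=0): [1]
  pop 1: indeg[0]->2; indeg[2]->0; indeg[3]->0; indeg[4]->1; indeg[5]->2 | ready=[2, 3] | order so far=[1]
  pop 2: indeg[0]->1; indeg[5]->1 | ready=[3] | order so far=[1, 2]
  pop 3: indeg[4]->0; indeg[5]->0 | ready=[4, 5] | order so far=[1, 2, 3]
  pop 4: no out-edges | ready=[5] | order so far=[1, 2, 3, 4]
  pop 5: indeg[0]->0 | ready=[0] | order so far=[1, 2, 3, 4, 5]
  pop 0: no out-edges | ready=[] | order so far=[1, 2, 3, 4, 5, 0]
  Result: [1, 2, 3, 4, 5, 0]

Answer: [1, 2, 3, 4, 5, 0]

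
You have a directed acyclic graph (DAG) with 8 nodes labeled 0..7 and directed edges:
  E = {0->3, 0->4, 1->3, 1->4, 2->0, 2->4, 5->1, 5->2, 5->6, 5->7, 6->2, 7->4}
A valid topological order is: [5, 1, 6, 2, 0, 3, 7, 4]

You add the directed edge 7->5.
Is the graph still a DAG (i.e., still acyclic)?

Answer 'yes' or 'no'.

Given toposort: [5, 1, 6, 2, 0, 3, 7, 4]
Position of 7: index 6; position of 5: index 0
New edge 7->5: backward (u after v in old order)
Backward edge: old toposort is now invalid. Check if this creates a cycle.
Does 5 already reach 7? Reachable from 5: [0, 1, 2, 3, 4, 5, 6, 7]. YES -> cycle!
Still a DAG? no

Answer: no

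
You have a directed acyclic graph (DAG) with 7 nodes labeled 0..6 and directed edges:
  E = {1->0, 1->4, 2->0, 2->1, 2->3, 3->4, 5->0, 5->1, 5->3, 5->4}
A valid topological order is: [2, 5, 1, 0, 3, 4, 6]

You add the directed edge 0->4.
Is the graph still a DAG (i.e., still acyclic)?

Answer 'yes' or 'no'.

Answer: yes

Derivation:
Given toposort: [2, 5, 1, 0, 3, 4, 6]
Position of 0: index 3; position of 4: index 5
New edge 0->4: forward
Forward edge: respects the existing order. Still a DAG, same toposort still valid.
Still a DAG? yes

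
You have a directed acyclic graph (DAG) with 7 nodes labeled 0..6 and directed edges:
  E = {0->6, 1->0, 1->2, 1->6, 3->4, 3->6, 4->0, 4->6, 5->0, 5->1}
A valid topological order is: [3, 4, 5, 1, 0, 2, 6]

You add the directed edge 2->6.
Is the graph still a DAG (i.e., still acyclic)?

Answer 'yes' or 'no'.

Given toposort: [3, 4, 5, 1, 0, 2, 6]
Position of 2: index 5; position of 6: index 6
New edge 2->6: forward
Forward edge: respects the existing order. Still a DAG, same toposort still valid.
Still a DAG? yes

Answer: yes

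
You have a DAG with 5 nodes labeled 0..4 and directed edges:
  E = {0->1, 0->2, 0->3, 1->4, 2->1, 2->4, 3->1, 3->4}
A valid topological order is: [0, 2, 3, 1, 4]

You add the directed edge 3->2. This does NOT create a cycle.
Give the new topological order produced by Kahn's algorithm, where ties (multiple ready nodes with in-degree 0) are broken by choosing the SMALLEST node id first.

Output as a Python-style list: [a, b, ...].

Old toposort: [0, 2, 3, 1, 4]
Added edge: 3->2
Position of 3 (2) > position of 2 (1). Must reorder: 3 must now come before 2.
Run Kahn's algorithm (break ties by smallest node id):
  initial in-degrees: [0, 3, 2, 1, 3]
  ready (indeg=0): [0]
  pop 0: indeg[1]->2; indeg[2]->1; indeg[3]->0 | ready=[3] | order so far=[0]
  pop 3: indeg[1]->1; indeg[2]->0; indeg[4]->2 | ready=[2] | order so far=[0, 3]
  pop 2: indeg[1]->0; indeg[4]->1 | ready=[1] | order so far=[0, 3, 2]
  pop 1: indeg[4]->0 | ready=[4] | order so far=[0, 3, 2, 1]
  pop 4: no out-edges | ready=[] | order so far=[0, 3, 2, 1, 4]
  Result: [0, 3, 2, 1, 4]

Answer: [0, 3, 2, 1, 4]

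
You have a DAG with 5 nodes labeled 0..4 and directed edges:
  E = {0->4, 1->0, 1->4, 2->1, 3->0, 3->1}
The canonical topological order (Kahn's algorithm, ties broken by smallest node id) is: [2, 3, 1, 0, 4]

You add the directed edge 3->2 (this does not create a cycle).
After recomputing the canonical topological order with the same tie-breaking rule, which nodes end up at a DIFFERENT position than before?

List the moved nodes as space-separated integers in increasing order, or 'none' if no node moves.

Answer: 2 3

Derivation:
Old toposort: [2, 3, 1, 0, 4]
Added edge 3->2
Recompute Kahn (smallest-id tiebreak):
  initial in-degrees: [2, 2, 1, 0, 2]
  ready (indeg=0): [3]
  pop 3: indeg[0]->1; indeg[1]->1; indeg[2]->0 | ready=[2] | order so far=[3]
  pop 2: indeg[1]->0 | ready=[1] | order so far=[3, 2]
  pop 1: indeg[0]->0; indeg[4]->1 | ready=[0] | order so far=[3, 2, 1]
  pop 0: indeg[4]->0 | ready=[4] | order so far=[3, 2, 1, 0]
  pop 4: no out-edges | ready=[] | order so far=[3, 2, 1, 0, 4]
New canonical toposort: [3, 2, 1, 0, 4]
Compare positions:
  Node 0: index 3 -> 3 (same)
  Node 1: index 2 -> 2 (same)
  Node 2: index 0 -> 1 (moved)
  Node 3: index 1 -> 0 (moved)
  Node 4: index 4 -> 4 (same)
Nodes that changed position: 2 3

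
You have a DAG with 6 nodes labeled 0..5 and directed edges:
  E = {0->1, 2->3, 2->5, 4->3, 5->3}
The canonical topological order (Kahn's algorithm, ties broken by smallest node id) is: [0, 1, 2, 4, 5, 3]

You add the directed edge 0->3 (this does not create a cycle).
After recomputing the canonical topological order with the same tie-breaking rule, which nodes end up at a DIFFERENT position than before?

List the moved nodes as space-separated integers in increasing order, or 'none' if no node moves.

Old toposort: [0, 1, 2, 4, 5, 3]
Added edge 0->3
Recompute Kahn (smallest-id tiebreak):
  initial in-degrees: [0, 1, 0, 4, 0, 1]
  ready (indeg=0): [0, 2, 4]
  pop 0: indeg[1]->0; indeg[3]->3 | ready=[1, 2, 4] | order so far=[0]
  pop 1: no out-edges | ready=[2, 4] | order so far=[0, 1]
  pop 2: indeg[3]->2; indeg[5]->0 | ready=[4, 5] | order so far=[0, 1, 2]
  pop 4: indeg[3]->1 | ready=[5] | order so far=[0, 1, 2, 4]
  pop 5: indeg[3]->0 | ready=[3] | order so far=[0, 1, 2, 4, 5]
  pop 3: no out-edges | ready=[] | order so far=[0, 1, 2, 4, 5, 3]
New canonical toposort: [0, 1, 2, 4, 5, 3]
Compare positions:
  Node 0: index 0 -> 0 (same)
  Node 1: index 1 -> 1 (same)
  Node 2: index 2 -> 2 (same)
  Node 3: index 5 -> 5 (same)
  Node 4: index 3 -> 3 (same)
  Node 5: index 4 -> 4 (same)
Nodes that changed position: none

Answer: none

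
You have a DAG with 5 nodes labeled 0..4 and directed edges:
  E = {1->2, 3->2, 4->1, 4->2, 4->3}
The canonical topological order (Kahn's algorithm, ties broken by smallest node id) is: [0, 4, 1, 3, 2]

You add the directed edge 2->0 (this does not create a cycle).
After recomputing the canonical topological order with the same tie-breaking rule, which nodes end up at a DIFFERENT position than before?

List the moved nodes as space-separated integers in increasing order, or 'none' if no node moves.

Old toposort: [0, 4, 1, 3, 2]
Added edge 2->0
Recompute Kahn (smallest-id tiebreak):
  initial in-degrees: [1, 1, 3, 1, 0]
  ready (indeg=0): [4]
  pop 4: indeg[1]->0; indeg[2]->2; indeg[3]->0 | ready=[1, 3] | order so far=[4]
  pop 1: indeg[2]->1 | ready=[3] | order so far=[4, 1]
  pop 3: indeg[2]->0 | ready=[2] | order so far=[4, 1, 3]
  pop 2: indeg[0]->0 | ready=[0] | order so far=[4, 1, 3, 2]
  pop 0: no out-edges | ready=[] | order so far=[4, 1, 3, 2, 0]
New canonical toposort: [4, 1, 3, 2, 0]
Compare positions:
  Node 0: index 0 -> 4 (moved)
  Node 1: index 2 -> 1 (moved)
  Node 2: index 4 -> 3 (moved)
  Node 3: index 3 -> 2 (moved)
  Node 4: index 1 -> 0 (moved)
Nodes that changed position: 0 1 2 3 4

Answer: 0 1 2 3 4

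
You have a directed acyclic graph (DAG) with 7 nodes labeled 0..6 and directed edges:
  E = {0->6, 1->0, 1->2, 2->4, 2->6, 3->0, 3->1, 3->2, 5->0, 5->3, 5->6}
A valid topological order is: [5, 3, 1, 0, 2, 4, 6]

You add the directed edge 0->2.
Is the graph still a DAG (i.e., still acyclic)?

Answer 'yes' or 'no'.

Given toposort: [5, 3, 1, 0, 2, 4, 6]
Position of 0: index 3; position of 2: index 4
New edge 0->2: forward
Forward edge: respects the existing order. Still a DAG, same toposort still valid.
Still a DAG? yes

Answer: yes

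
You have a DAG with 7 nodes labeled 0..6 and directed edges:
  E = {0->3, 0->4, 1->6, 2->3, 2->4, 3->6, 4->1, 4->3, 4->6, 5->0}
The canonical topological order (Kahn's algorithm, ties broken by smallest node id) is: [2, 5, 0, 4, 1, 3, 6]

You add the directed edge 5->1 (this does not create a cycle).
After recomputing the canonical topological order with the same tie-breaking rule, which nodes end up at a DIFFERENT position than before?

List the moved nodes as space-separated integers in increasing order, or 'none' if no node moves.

Old toposort: [2, 5, 0, 4, 1, 3, 6]
Added edge 5->1
Recompute Kahn (smallest-id tiebreak):
  initial in-degrees: [1, 2, 0, 3, 2, 0, 3]
  ready (indeg=0): [2, 5]
  pop 2: indeg[3]->2; indeg[4]->1 | ready=[5] | order so far=[2]
  pop 5: indeg[0]->0; indeg[1]->1 | ready=[0] | order so far=[2, 5]
  pop 0: indeg[3]->1; indeg[4]->0 | ready=[4] | order so far=[2, 5, 0]
  pop 4: indeg[1]->0; indeg[3]->0; indeg[6]->2 | ready=[1, 3] | order so far=[2, 5, 0, 4]
  pop 1: indeg[6]->1 | ready=[3] | order so far=[2, 5, 0, 4, 1]
  pop 3: indeg[6]->0 | ready=[6] | order so far=[2, 5, 0, 4, 1, 3]
  pop 6: no out-edges | ready=[] | order so far=[2, 5, 0, 4, 1, 3, 6]
New canonical toposort: [2, 5, 0, 4, 1, 3, 6]
Compare positions:
  Node 0: index 2 -> 2 (same)
  Node 1: index 4 -> 4 (same)
  Node 2: index 0 -> 0 (same)
  Node 3: index 5 -> 5 (same)
  Node 4: index 3 -> 3 (same)
  Node 5: index 1 -> 1 (same)
  Node 6: index 6 -> 6 (same)
Nodes that changed position: none

Answer: none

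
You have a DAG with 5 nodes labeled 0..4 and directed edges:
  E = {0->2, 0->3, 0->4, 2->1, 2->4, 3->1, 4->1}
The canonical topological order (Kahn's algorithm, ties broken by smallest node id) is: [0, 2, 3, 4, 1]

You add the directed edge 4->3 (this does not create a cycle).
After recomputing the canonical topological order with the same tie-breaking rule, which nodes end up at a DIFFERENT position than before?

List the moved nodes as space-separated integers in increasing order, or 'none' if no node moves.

Old toposort: [0, 2, 3, 4, 1]
Added edge 4->3
Recompute Kahn (smallest-id tiebreak):
  initial in-degrees: [0, 3, 1, 2, 2]
  ready (indeg=0): [0]
  pop 0: indeg[2]->0; indeg[3]->1; indeg[4]->1 | ready=[2] | order so far=[0]
  pop 2: indeg[1]->2; indeg[4]->0 | ready=[4] | order so far=[0, 2]
  pop 4: indeg[1]->1; indeg[3]->0 | ready=[3] | order so far=[0, 2, 4]
  pop 3: indeg[1]->0 | ready=[1] | order so far=[0, 2, 4, 3]
  pop 1: no out-edges | ready=[] | order so far=[0, 2, 4, 3, 1]
New canonical toposort: [0, 2, 4, 3, 1]
Compare positions:
  Node 0: index 0 -> 0 (same)
  Node 1: index 4 -> 4 (same)
  Node 2: index 1 -> 1 (same)
  Node 3: index 2 -> 3 (moved)
  Node 4: index 3 -> 2 (moved)
Nodes that changed position: 3 4

Answer: 3 4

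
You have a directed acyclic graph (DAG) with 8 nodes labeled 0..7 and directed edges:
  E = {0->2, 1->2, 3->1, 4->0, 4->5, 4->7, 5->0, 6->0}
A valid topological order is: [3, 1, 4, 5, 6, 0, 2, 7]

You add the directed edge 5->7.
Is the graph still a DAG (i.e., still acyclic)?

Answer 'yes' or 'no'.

Given toposort: [3, 1, 4, 5, 6, 0, 2, 7]
Position of 5: index 3; position of 7: index 7
New edge 5->7: forward
Forward edge: respects the existing order. Still a DAG, same toposort still valid.
Still a DAG? yes

Answer: yes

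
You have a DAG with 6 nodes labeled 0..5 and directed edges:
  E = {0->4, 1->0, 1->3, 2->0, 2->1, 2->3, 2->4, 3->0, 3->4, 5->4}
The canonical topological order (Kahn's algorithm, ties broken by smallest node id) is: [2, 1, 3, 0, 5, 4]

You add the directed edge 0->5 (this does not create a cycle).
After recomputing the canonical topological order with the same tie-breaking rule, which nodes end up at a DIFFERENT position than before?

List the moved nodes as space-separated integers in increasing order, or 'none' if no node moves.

Old toposort: [2, 1, 3, 0, 5, 4]
Added edge 0->5
Recompute Kahn (smallest-id tiebreak):
  initial in-degrees: [3, 1, 0, 2, 4, 1]
  ready (indeg=0): [2]
  pop 2: indeg[0]->2; indeg[1]->0; indeg[3]->1; indeg[4]->3 | ready=[1] | order so far=[2]
  pop 1: indeg[0]->1; indeg[3]->0 | ready=[3] | order so far=[2, 1]
  pop 3: indeg[0]->0; indeg[4]->2 | ready=[0] | order so far=[2, 1, 3]
  pop 0: indeg[4]->1; indeg[5]->0 | ready=[5] | order so far=[2, 1, 3, 0]
  pop 5: indeg[4]->0 | ready=[4] | order so far=[2, 1, 3, 0, 5]
  pop 4: no out-edges | ready=[] | order so far=[2, 1, 3, 0, 5, 4]
New canonical toposort: [2, 1, 3, 0, 5, 4]
Compare positions:
  Node 0: index 3 -> 3 (same)
  Node 1: index 1 -> 1 (same)
  Node 2: index 0 -> 0 (same)
  Node 3: index 2 -> 2 (same)
  Node 4: index 5 -> 5 (same)
  Node 5: index 4 -> 4 (same)
Nodes that changed position: none

Answer: none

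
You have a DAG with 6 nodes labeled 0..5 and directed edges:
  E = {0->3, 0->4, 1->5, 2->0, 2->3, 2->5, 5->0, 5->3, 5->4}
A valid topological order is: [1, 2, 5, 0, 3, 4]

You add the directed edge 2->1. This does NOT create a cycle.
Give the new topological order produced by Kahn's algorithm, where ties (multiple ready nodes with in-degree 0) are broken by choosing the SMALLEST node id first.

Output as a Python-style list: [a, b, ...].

Answer: [2, 1, 5, 0, 3, 4]

Derivation:
Old toposort: [1, 2, 5, 0, 3, 4]
Added edge: 2->1
Position of 2 (1) > position of 1 (0). Must reorder: 2 must now come before 1.
Run Kahn's algorithm (break ties by smallest node id):
  initial in-degrees: [2, 1, 0, 3, 2, 2]
  ready (indeg=0): [2]
  pop 2: indeg[0]->1; indeg[1]->0; indeg[3]->2; indeg[5]->1 | ready=[1] | order so far=[2]
  pop 1: indeg[5]->0 | ready=[5] | order so far=[2, 1]
  pop 5: indeg[0]->0; indeg[3]->1; indeg[4]->1 | ready=[0] | order so far=[2, 1, 5]
  pop 0: indeg[3]->0; indeg[4]->0 | ready=[3, 4] | order so far=[2, 1, 5, 0]
  pop 3: no out-edges | ready=[4] | order so far=[2, 1, 5, 0, 3]
  pop 4: no out-edges | ready=[] | order so far=[2, 1, 5, 0, 3, 4]
  Result: [2, 1, 5, 0, 3, 4]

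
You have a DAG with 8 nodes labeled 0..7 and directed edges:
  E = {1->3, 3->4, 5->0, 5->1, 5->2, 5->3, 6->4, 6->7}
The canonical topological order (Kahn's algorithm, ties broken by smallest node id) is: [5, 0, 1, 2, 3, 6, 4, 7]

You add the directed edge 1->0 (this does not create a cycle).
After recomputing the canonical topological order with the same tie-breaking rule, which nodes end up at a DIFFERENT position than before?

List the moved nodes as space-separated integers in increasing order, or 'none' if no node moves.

Old toposort: [5, 0, 1, 2, 3, 6, 4, 7]
Added edge 1->0
Recompute Kahn (smallest-id tiebreak):
  initial in-degrees: [2, 1, 1, 2, 2, 0, 0, 1]
  ready (indeg=0): [5, 6]
  pop 5: indeg[0]->1; indeg[1]->0; indeg[2]->0; indeg[3]->1 | ready=[1, 2, 6] | order so far=[5]
  pop 1: indeg[0]->0; indeg[3]->0 | ready=[0, 2, 3, 6] | order so far=[5, 1]
  pop 0: no out-edges | ready=[2, 3, 6] | order so far=[5, 1, 0]
  pop 2: no out-edges | ready=[3, 6] | order so far=[5, 1, 0, 2]
  pop 3: indeg[4]->1 | ready=[6] | order so far=[5, 1, 0, 2, 3]
  pop 6: indeg[4]->0; indeg[7]->0 | ready=[4, 7] | order so far=[5, 1, 0, 2, 3, 6]
  pop 4: no out-edges | ready=[7] | order so far=[5, 1, 0, 2, 3, 6, 4]
  pop 7: no out-edges | ready=[] | order so far=[5, 1, 0, 2, 3, 6, 4, 7]
New canonical toposort: [5, 1, 0, 2, 3, 6, 4, 7]
Compare positions:
  Node 0: index 1 -> 2 (moved)
  Node 1: index 2 -> 1 (moved)
  Node 2: index 3 -> 3 (same)
  Node 3: index 4 -> 4 (same)
  Node 4: index 6 -> 6 (same)
  Node 5: index 0 -> 0 (same)
  Node 6: index 5 -> 5 (same)
  Node 7: index 7 -> 7 (same)
Nodes that changed position: 0 1

Answer: 0 1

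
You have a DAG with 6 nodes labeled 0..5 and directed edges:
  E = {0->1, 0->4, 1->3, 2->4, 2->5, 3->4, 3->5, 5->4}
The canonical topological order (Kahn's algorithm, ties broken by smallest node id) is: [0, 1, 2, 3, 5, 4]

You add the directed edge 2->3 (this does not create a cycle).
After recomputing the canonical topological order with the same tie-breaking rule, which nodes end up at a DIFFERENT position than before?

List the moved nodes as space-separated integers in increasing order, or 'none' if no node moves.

Old toposort: [0, 1, 2, 3, 5, 4]
Added edge 2->3
Recompute Kahn (smallest-id tiebreak):
  initial in-degrees: [0, 1, 0, 2, 4, 2]
  ready (indeg=0): [0, 2]
  pop 0: indeg[1]->0; indeg[4]->3 | ready=[1, 2] | order so far=[0]
  pop 1: indeg[3]->1 | ready=[2] | order so far=[0, 1]
  pop 2: indeg[3]->0; indeg[4]->2; indeg[5]->1 | ready=[3] | order so far=[0, 1, 2]
  pop 3: indeg[4]->1; indeg[5]->0 | ready=[5] | order so far=[0, 1, 2, 3]
  pop 5: indeg[4]->0 | ready=[4] | order so far=[0, 1, 2, 3, 5]
  pop 4: no out-edges | ready=[] | order so far=[0, 1, 2, 3, 5, 4]
New canonical toposort: [0, 1, 2, 3, 5, 4]
Compare positions:
  Node 0: index 0 -> 0 (same)
  Node 1: index 1 -> 1 (same)
  Node 2: index 2 -> 2 (same)
  Node 3: index 3 -> 3 (same)
  Node 4: index 5 -> 5 (same)
  Node 5: index 4 -> 4 (same)
Nodes that changed position: none

Answer: none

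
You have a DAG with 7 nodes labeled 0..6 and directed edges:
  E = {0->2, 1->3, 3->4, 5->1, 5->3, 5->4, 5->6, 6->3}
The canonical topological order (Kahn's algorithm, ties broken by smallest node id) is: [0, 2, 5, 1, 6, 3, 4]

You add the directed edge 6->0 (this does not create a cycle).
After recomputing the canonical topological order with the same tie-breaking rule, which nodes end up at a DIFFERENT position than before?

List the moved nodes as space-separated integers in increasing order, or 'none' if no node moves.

Answer: 0 1 2 5 6

Derivation:
Old toposort: [0, 2, 5, 1, 6, 3, 4]
Added edge 6->0
Recompute Kahn (smallest-id tiebreak):
  initial in-degrees: [1, 1, 1, 3, 2, 0, 1]
  ready (indeg=0): [5]
  pop 5: indeg[1]->0; indeg[3]->2; indeg[4]->1; indeg[6]->0 | ready=[1, 6] | order so far=[5]
  pop 1: indeg[3]->1 | ready=[6] | order so far=[5, 1]
  pop 6: indeg[0]->0; indeg[3]->0 | ready=[0, 3] | order so far=[5, 1, 6]
  pop 0: indeg[2]->0 | ready=[2, 3] | order so far=[5, 1, 6, 0]
  pop 2: no out-edges | ready=[3] | order so far=[5, 1, 6, 0, 2]
  pop 3: indeg[4]->0 | ready=[4] | order so far=[5, 1, 6, 0, 2, 3]
  pop 4: no out-edges | ready=[] | order so far=[5, 1, 6, 0, 2, 3, 4]
New canonical toposort: [5, 1, 6, 0, 2, 3, 4]
Compare positions:
  Node 0: index 0 -> 3 (moved)
  Node 1: index 3 -> 1 (moved)
  Node 2: index 1 -> 4 (moved)
  Node 3: index 5 -> 5 (same)
  Node 4: index 6 -> 6 (same)
  Node 5: index 2 -> 0 (moved)
  Node 6: index 4 -> 2 (moved)
Nodes that changed position: 0 1 2 5 6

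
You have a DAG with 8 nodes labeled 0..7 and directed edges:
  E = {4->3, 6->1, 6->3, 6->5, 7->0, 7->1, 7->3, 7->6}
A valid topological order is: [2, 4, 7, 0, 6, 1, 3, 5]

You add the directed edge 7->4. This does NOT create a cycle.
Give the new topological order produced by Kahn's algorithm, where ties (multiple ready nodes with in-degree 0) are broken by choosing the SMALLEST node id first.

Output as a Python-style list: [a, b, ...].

Answer: [2, 7, 0, 4, 6, 1, 3, 5]

Derivation:
Old toposort: [2, 4, 7, 0, 6, 1, 3, 5]
Added edge: 7->4
Position of 7 (2) > position of 4 (1). Must reorder: 7 must now come before 4.
Run Kahn's algorithm (break ties by smallest node id):
  initial in-degrees: [1, 2, 0, 3, 1, 1, 1, 0]
  ready (indeg=0): [2, 7]
  pop 2: no out-edges | ready=[7] | order so far=[2]
  pop 7: indeg[0]->0; indeg[1]->1; indeg[3]->2; indeg[4]->0; indeg[6]->0 | ready=[0, 4, 6] | order so far=[2, 7]
  pop 0: no out-edges | ready=[4, 6] | order so far=[2, 7, 0]
  pop 4: indeg[3]->1 | ready=[6] | order so far=[2, 7, 0, 4]
  pop 6: indeg[1]->0; indeg[3]->0; indeg[5]->0 | ready=[1, 3, 5] | order so far=[2, 7, 0, 4, 6]
  pop 1: no out-edges | ready=[3, 5] | order so far=[2, 7, 0, 4, 6, 1]
  pop 3: no out-edges | ready=[5] | order so far=[2, 7, 0, 4, 6, 1, 3]
  pop 5: no out-edges | ready=[] | order so far=[2, 7, 0, 4, 6, 1, 3, 5]
  Result: [2, 7, 0, 4, 6, 1, 3, 5]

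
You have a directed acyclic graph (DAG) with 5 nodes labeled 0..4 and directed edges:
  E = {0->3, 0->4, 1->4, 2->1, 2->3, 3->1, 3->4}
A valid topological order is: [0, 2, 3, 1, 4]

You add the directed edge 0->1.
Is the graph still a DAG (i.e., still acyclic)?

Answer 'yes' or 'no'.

Answer: yes

Derivation:
Given toposort: [0, 2, 3, 1, 4]
Position of 0: index 0; position of 1: index 3
New edge 0->1: forward
Forward edge: respects the existing order. Still a DAG, same toposort still valid.
Still a DAG? yes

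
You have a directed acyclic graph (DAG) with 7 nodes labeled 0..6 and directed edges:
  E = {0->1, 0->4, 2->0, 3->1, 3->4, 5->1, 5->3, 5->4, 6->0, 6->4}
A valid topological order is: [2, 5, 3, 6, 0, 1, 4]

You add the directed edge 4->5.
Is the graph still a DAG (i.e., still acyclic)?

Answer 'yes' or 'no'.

Given toposort: [2, 5, 3, 6, 0, 1, 4]
Position of 4: index 6; position of 5: index 1
New edge 4->5: backward (u after v in old order)
Backward edge: old toposort is now invalid. Check if this creates a cycle.
Does 5 already reach 4? Reachable from 5: [1, 3, 4, 5]. YES -> cycle!
Still a DAG? no

Answer: no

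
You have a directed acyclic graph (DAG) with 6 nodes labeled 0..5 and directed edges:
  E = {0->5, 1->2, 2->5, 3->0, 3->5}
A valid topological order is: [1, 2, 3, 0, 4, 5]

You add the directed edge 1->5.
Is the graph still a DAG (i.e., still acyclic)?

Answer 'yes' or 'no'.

Answer: yes

Derivation:
Given toposort: [1, 2, 3, 0, 4, 5]
Position of 1: index 0; position of 5: index 5
New edge 1->5: forward
Forward edge: respects the existing order. Still a DAG, same toposort still valid.
Still a DAG? yes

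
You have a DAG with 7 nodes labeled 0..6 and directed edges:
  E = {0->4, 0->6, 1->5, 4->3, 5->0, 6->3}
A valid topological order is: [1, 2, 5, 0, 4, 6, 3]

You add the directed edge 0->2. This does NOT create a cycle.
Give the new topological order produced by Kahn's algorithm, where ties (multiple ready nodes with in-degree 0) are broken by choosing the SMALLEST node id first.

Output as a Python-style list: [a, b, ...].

Old toposort: [1, 2, 5, 0, 4, 6, 3]
Added edge: 0->2
Position of 0 (3) > position of 2 (1). Must reorder: 0 must now come before 2.
Run Kahn's algorithm (break ties by smallest node id):
  initial in-degrees: [1, 0, 1, 2, 1, 1, 1]
  ready (indeg=0): [1]
  pop 1: indeg[5]->0 | ready=[5] | order so far=[1]
  pop 5: indeg[0]->0 | ready=[0] | order so far=[1, 5]
  pop 0: indeg[2]->0; indeg[4]->0; indeg[6]->0 | ready=[2, 4, 6] | order so far=[1, 5, 0]
  pop 2: no out-edges | ready=[4, 6] | order so far=[1, 5, 0, 2]
  pop 4: indeg[3]->1 | ready=[6] | order so far=[1, 5, 0, 2, 4]
  pop 6: indeg[3]->0 | ready=[3] | order so far=[1, 5, 0, 2, 4, 6]
  pop 3: no out-edges | ready=[] | order so far=[1, 5, 0, 2, 4, 6, 3]
  Result: [1, 5, 0, 2, 4, 6, 3]

Answer: [1, 5, 0, 2, 4, 6, 3]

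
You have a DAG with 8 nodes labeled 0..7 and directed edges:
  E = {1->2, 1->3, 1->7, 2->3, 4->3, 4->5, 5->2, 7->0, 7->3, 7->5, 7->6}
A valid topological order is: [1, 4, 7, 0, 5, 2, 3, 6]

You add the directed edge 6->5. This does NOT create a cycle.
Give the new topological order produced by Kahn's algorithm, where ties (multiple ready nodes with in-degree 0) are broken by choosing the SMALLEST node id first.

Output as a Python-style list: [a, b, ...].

Answer: [1, 4, 7, 0, 6, 5, 2, 3]

Derivation:
Old toposort: [1, 4, 7, 0, 5, 2, 3, 6]
Added edge: 6->5
Position of 6 (7) > position of 5 (4). Must reorder: 6 must now come before 5.
Run Kahn's algorithm (break ties by smallest node id):
  initial in-degrees: [1, 0, 2, 4, 0, 3, 1, 1]
  ready (indeg=0): [1, 4]
  pop 1: indeg[2]->1; indeg[3]->3; indeg[7]->0 | ready=[4, 7] | order so far=[1]
  pop 4: indeg[3]->2; indeg[5]->2 | ready=[7] | order so far=[1, 4]
  pop 7: indeg[0]->0; indeg[3]->1; indeg[5]->1; indeg[6]->0 | ready=[0, 6] | order so far=[1, 4, 7]
  pop 0: no out-edges | ready=[6] | order so far=[1, 4, 7, 0]
  pop 6: indeg[5]->0 | ready=[5] | order so far=[1, 4, 7, 0, 6]
  pop 5: indeg[2]->0 | ready=[2] | order so far=[1, 4, 7, 0, 6, 5]
  pop 2: indeg[3]->0 | ready=[3] | order so far=[1, 4, 7, 0, 6, 5, 2]
  pop 3: no out-edges | ready=[] | order so far=[1, 4, 7, 0, 6, 5, 2, 3]
  Result: [1, 4, 7, 0, 6, 5, 2, 3]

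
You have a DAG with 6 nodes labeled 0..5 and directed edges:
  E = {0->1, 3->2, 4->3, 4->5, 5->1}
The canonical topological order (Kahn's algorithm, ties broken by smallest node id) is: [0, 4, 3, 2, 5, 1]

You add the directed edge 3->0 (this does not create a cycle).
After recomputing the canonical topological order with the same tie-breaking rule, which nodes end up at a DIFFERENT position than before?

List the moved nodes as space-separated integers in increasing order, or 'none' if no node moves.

Answer: 0 3 4

Derivation:
Old toposort: [0, 4, 3, 2, 5, 1]
Added edge 3->0
Recompute Kahn (smallest-id tiebreak):
  initial in-degrees: [1, 2, 1, 1, 0, 1]
  ready (indeg=0): [4]
  pop 4: indeg[3]->0; indeg[5]->0 | ready=[3, 5] | order so far=[4]
  pop 3: indeg[0]->0; indeg[2]->0 | ready=[0, 2, 5] | order so far=[4, 3]
  pop 0: indeg[1]->1 | ready=[2, 5] | order so far=[4, 3, 0]
  pop 2: no out-edges | ready=[5] | order so far=[4, 3, 0, 2]
  pop 5: indeg[1]->0 | ready=[1] | order so far=[4, 3, 0, 2, 5]
  pop 1: no out-edges | ready=[] | order so far=[4, 3, 0, 2, 5, 1]
New canonical toposort: [4, 3, 0, 2, 5, 1]
Compare positions:
  Node 0: index 0 -> 2 (moved)
  Node 1: index 5 -> 5 (same)
  Node 2: index 3 -> 3 (same)
  Node 3: index 2 -> 1 (moved)
  Node 4: index 1 -> 0 (moved)
  Node 5: index 4 -> 4 (same)
Nodes that changed position: 0 3 4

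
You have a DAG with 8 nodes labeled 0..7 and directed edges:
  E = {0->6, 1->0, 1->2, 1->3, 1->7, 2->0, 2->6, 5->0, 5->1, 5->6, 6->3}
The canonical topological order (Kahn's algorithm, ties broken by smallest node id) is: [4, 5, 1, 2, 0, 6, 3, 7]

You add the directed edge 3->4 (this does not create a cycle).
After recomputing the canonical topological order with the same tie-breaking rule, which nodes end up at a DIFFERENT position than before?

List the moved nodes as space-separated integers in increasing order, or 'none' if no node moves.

Old toposort: [4, 5, 1, 2, 0, 6, 3, 7]
Added edge 3->4
Recompute Kahn (smallest-id tiebreak):
  initial in-degrees: [3, 1, 1, 2, 1, 0, 3, 1]
  ready (indeg=0): [5]
  pop 5: indeg[0]->2; indeg[1]->0; indeg[6]->2 | ready=[1] | order so far=[5]
  pop 1: indeg[0]->1; indeg[2]->0; indeg[3]->1; indeg[7]->0 | ready=[2, 7] | order so far=[5, 1]
  pop 2: indeg[0]->0; indeg[6]->1 | ready=[0, 7] | order so far=[5, 1, 2]
  pop 0: indeg[6]->0 | ready=[6, 7] | order so far=[5, 1, 2, 0]
  pop 6: indeg[3]->0 | ready=[3, 7] | order so far=[5, 1, 2, 0, 6]
  pop 3: indeg[4]->0 | ready=[4, 7] | order so far=[5, 1, 2, 0, 6, 3]
  pop 4: no out-edges | ready=[7] | order so far=[5, 1, 2, 0, 6, 3, 4]
  pop 7: no out-edges | ready=[] | order so far=[5, 1, 2, 0, 6, 3, 4, 7]
New canonical toposort: [5, 1, 2, 0, 6, 3, 4, 7]
Compare positions:
  Node 0: index 4 -> 3 (moved)
  Node 1: index 2 -> 1 (moved)
  Node 2: index 3 -> 2 (moved)
  Node 3: index 6 -> 5 (moved)
  Node 4: index 0 -> 6 (moved)
  Node 5: index 1 -> 0 (moved)
  Node 6: index 5 -> 4 (moved)
  Node 7: index 7 -> 7 (same)
Nodes that changed position: 0 1 2 3 4 5 6

Answer: 0 1 2 3 4 5 6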